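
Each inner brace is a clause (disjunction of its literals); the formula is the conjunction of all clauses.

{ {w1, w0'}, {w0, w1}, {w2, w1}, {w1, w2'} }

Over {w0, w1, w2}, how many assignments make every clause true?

4

There are 2^3 = 8 truth assignments over (w0, w1, w2).
Check each against the 4 clauses (columns in the order w0, w1, w2):
  F F F  ✗ fails (w0 + w1)
  F F T  ✗ fails (w0 + w1)
  F T F  ✓ satisfies all
  F T T  ✓ satisfies all
  T F F  ✗ fails (w1 + w0')
  T F T  ✗ fails (w1 + w0')
  T T F  ✓ satisfies all
  T T T  ✓ satisfies all
4 of the 8 rows are models.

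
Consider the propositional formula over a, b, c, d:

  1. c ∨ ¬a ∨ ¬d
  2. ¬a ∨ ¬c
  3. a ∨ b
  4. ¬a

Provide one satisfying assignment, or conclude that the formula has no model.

From the singleton clause (¬a), a = False.
From the singleton clause (b), b = True.
Every clause is now satisfied; c, d are unconstrained.

a=False; b=True; c=False; d=True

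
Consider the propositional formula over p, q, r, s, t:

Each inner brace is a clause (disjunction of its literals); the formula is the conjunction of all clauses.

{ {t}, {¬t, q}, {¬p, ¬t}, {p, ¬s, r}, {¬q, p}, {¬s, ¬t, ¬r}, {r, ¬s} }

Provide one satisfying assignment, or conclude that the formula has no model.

UNSATISFIABLE

From the singleton clause (t), t = True.
From the singleton clause (q), q = True.
From the singleton clause (¬p), p = False.
That conflicts with the unit clause (p).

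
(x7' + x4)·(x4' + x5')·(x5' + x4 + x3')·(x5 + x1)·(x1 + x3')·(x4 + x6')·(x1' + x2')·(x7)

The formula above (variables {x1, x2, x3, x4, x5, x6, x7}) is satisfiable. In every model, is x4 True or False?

Suppose x4 = 0.
Unit clause (x7') forces x7 = 0.
Now (x7) is unsatisfied and unit — conflict.
So every satisfying assignment has x4 = True.

True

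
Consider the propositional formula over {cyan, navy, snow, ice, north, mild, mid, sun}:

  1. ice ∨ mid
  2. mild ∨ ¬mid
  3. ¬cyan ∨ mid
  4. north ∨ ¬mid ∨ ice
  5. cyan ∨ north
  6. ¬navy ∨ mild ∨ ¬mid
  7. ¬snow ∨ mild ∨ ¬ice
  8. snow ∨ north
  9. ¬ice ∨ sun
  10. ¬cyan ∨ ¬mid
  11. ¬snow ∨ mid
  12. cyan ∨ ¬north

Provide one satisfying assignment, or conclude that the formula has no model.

UNSATISFIABLE

Suppose ice = True.
Unit clause (sun) forces sun = True.
Suppose mild = True.
Suppose cyan = False.
Unit clause (north) forces north = True.
That conflicts with the unit clause (¬north).
Backtrack on cyan: now try cyan = True.
Unit clause (mid) forces mid = True.
That conflicts with the unit clause (¬mid).
Neither cyan = True nor cyan = False works.
Backtrack on mild: now try mild = False.
Unit clause (¬mid) forces mid = False.
Unit clause (¬cyan) forces cyan = False.
Unit clause (north) forces north = True.
That conflicts with the unit clause (¬north).
Neither mild = True nor mild = False works.
Backtrack on ice: now try ice = False.
Unit clause (mid) forces mid = True.
Unit clause (mild) forces mild = True.
Unit clause (north) forces north = True.
Unit clause (¬cyan) forces cyan = False.
That conflicts with the unit clause (cyan).
Neither ice = True nor ice = False works.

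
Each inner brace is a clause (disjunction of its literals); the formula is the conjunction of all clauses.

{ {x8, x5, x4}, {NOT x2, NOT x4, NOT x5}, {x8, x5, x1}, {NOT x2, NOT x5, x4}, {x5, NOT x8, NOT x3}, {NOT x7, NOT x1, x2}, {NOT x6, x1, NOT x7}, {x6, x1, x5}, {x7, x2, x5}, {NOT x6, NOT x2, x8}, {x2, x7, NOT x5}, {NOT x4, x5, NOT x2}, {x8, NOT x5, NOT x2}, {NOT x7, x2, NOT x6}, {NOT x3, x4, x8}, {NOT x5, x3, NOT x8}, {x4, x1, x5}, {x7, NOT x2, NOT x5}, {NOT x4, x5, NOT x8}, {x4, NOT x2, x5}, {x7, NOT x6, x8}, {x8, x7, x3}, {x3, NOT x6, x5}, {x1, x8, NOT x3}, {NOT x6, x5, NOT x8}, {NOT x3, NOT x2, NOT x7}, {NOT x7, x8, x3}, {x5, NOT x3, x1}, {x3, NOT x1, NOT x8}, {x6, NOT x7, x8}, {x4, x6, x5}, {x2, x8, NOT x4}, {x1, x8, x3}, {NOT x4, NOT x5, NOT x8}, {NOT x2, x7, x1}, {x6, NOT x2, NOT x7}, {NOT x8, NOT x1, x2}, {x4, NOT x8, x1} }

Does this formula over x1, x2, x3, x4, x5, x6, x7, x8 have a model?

No

Branch on x8: set x8 = true.
Branch on x5: set x5 = true.
The clause (x3) is unit, so x3 = true.
The clause (NOT x4) is unit, so x4 = false.
The clause (NOT x2) is unit, so x2 = false.
The clause (x7) is unit, so x7 = true.
The clause (NOT x1) is unit, so x1 = false.
Now (x1) is unsatisfied and unit — conflict.
Undo x5 and try x5 = false.
The clause (NOT x3) is unit, so x3 = false.
The clause (NOT x4) is unit, so x4 = false.
The clause (x1) is unit, so x1 = true.
Now (NOT x1) is unsatisfied and unit — conflict.
Neither x5 = true nor x5 = false works.
Undo x8 and try x8 = false.
Branch on x5: set x5 = true.
The clause (NOT x2) is unit, so x2 = false.
The clause (x7) is unit, so x7 = true.
The clause (NOT x1) is unit, so x1 = false.
The clause (NOT x6) is unit, so x6 = false.
Now (x6) is unsatisfied and unit — conflict.
Undo x5 and try x5 = false.
The clause (x4) is unit, so x4 = true.
The clause (x1) is unit, so x1 = true.
The clause (NOT x2) is unit, so x2 = false.
Now (x2) is unsatisfied and unit — conflict.
Neither x5 = true nor x5 = false works.
Neither x8 = true nor x8 = false works.
No assignment satisfies every clause.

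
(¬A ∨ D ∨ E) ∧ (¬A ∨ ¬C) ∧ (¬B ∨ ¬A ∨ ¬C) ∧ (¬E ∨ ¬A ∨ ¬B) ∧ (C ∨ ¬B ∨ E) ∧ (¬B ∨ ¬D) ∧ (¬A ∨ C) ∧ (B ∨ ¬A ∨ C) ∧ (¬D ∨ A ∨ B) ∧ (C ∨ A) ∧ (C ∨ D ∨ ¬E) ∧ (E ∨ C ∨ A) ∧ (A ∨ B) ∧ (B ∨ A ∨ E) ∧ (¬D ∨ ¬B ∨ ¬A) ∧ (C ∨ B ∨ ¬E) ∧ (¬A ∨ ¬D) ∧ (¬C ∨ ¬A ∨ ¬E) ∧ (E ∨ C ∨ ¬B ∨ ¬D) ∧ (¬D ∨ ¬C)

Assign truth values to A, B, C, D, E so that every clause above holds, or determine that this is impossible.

Suppose A = False.
Unit clause (C) forces C = True.
Unit clause (B) forces B = True.
Unit clause (¬D) forces D = False.
Every clause is now satisfied; E is unconstrained.

A=False, B=True, C=True, D=False, E=False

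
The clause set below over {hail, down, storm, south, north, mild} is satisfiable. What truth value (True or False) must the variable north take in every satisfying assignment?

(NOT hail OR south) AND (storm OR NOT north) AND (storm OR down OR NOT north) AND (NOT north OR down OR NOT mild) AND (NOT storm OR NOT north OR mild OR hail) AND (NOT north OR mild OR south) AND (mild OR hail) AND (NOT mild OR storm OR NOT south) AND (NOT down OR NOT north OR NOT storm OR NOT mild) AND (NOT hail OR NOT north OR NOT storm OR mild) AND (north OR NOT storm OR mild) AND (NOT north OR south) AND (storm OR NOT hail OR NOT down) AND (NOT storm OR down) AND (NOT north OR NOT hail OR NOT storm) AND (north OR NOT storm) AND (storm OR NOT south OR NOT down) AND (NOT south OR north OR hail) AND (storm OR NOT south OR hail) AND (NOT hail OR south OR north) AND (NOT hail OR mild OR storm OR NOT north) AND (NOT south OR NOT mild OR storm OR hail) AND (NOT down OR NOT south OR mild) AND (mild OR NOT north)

Suppose north = true.
Unit clause (storm) forces storm = true.
Unit clause (south) forces south = true.
Unit clause (down) forces down = true.
Unit clause (NOT mild) forces mild = false.
Now (mild) is unsatisfied and unit — conflict.
So every satisfying assignment has north = False.

False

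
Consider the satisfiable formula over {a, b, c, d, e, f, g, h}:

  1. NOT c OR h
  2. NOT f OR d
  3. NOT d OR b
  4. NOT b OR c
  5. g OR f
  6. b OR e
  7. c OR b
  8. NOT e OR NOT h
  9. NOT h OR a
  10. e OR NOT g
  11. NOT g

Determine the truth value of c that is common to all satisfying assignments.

Suppose c = false.
(NOT b) alone gives b = false.
That conflicts with the unit clause (b).
So every satisfying assignment has c = True.

True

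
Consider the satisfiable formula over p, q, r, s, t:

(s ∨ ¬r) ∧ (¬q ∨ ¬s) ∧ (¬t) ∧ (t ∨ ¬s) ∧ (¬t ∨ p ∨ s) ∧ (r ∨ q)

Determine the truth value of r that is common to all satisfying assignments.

False

Suppose r = True.
From the singleton clause (s), s = True.
From the singleton clause (¬q), q = False.
From the singleton clause (¬t), t = False.
But (t) is also a unit clause — contradiction.
So every satisfying assignment has r = False.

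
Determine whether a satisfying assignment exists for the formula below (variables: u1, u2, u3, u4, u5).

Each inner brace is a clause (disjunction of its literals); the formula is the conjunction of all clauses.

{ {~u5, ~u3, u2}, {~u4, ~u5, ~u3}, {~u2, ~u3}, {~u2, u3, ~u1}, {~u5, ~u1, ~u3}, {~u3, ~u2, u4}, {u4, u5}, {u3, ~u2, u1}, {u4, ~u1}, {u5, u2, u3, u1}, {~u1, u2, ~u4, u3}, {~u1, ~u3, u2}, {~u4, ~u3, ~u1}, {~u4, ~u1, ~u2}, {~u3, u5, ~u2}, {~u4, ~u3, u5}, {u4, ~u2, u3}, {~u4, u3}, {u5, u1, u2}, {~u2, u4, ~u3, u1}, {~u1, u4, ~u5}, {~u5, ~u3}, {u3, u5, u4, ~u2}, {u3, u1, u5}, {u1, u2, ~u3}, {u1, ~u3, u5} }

Suppose u2 = 0.
Suppose u5 = 1.
Unit clause (~u3) forces u3 = 0.
Unit clause (~u4) forces u4 = 0.
Unit clause (~u1) forces u1 = 0.
This assignment satisfies each clause.
A satisfying assignment: u1: 0, u2: 0, u3: 0, u4: 0, u5: 1.

Yes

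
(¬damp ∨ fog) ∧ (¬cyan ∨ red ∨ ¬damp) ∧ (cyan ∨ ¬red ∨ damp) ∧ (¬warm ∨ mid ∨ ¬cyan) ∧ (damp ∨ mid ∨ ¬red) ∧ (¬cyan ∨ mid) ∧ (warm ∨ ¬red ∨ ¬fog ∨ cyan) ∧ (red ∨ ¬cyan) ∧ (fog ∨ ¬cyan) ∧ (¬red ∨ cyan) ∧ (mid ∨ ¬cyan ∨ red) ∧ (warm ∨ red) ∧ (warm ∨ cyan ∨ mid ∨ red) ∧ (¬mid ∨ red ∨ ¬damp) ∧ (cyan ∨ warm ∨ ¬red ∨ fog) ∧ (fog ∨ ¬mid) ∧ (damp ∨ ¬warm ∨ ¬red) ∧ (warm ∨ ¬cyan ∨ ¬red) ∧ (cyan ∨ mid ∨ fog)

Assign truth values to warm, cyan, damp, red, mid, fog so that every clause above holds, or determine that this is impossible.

Branch on damp: set damp = False.
Branch on cyan: set cyan = False.
Unit clause (¬red) forces red = False.
Unit clause (warm) forces warm = True.
Branch on fog: set fog = True.
All clauses hold; mid can take either value.

warm: True, cyan: False, damp: False, red: False, mid: False, fog: True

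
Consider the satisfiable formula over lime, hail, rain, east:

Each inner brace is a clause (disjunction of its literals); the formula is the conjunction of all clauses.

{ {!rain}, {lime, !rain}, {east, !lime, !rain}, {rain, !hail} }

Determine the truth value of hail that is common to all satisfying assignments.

Suppose hail = true.
(!rain) alone gives rain = false.
Now (rain) is unsatisfied and unit — conflict.
So every satisfying assignment has hail = False.

False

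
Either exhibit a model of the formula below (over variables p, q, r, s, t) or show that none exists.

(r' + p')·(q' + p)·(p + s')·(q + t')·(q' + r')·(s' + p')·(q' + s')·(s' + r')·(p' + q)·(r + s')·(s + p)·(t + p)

p=1; q=1; r=0; s=0; t=1

Branch on r: set r = 0.
From the singleton clause (s'), s = 0.
From the singleton clause (p), p = 1.
From the singleton clause (q), q = 1.
Every clause is now satisfied; t is unconstrained.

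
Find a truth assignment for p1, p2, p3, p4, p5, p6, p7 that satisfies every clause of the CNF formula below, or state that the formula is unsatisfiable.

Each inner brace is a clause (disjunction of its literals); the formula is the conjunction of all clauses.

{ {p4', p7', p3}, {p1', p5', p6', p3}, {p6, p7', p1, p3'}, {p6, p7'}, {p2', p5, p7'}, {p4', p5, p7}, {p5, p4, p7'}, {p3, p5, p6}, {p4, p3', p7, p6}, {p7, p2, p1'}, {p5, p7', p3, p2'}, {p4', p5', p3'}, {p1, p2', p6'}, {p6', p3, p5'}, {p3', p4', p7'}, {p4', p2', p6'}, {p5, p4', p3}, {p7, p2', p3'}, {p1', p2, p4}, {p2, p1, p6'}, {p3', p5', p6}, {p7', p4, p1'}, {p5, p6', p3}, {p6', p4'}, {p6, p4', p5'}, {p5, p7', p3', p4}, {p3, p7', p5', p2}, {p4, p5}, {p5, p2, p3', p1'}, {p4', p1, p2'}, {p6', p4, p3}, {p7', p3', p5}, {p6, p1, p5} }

p1=0; p2=0; p3=0; p4=0; p5=1; p6=0; p7=0

Suppose p6 = 0.
The clause (p7') is unit, so p7 = 0.
Suppose p4 = 0.
The clause (p3') is unit, so p3 = 0.
The clause (p5) is unit, so p5 = 1.
Suppose p2 = 0.
The clause (p1') is unit, so p1 = 0.
Every clause now holds.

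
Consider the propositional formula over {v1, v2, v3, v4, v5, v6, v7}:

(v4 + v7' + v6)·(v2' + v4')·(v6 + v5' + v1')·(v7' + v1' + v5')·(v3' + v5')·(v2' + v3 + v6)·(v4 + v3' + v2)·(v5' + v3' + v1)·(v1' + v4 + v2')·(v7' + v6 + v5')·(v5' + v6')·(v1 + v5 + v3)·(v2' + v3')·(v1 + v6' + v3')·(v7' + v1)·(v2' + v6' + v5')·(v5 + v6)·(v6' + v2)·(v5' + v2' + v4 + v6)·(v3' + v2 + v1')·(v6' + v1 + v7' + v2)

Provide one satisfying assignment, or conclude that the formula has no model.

v1=0,  v2=0,  v3=0,  v4=0,  v5=1,  v6=0,  v7=0

Case v2 = 0:
From the singleton clause (v6'), v6 = 0.
From the singleton clause (v5), v5 = 1.
From the singleton clause (v1'), v1 = 0.
From the singleton clause (v3'), v3 = 0.
From the singleton clause (v7'), v7 = 0.
No clause remains; v4 is free.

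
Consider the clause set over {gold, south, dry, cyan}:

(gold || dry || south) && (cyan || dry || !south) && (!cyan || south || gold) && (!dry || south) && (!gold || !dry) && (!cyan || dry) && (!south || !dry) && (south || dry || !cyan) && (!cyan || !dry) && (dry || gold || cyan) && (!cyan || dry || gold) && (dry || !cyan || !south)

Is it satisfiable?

Try dry = false.
(!cyan) alone gives cyan = false.
(!south) alone gives south = false.
(gold) alone gives gold = true.
Every clause now holds.
A satisfying assignment: gold=true; south=false; dry=false; cyan=false.

Yes, satisfiable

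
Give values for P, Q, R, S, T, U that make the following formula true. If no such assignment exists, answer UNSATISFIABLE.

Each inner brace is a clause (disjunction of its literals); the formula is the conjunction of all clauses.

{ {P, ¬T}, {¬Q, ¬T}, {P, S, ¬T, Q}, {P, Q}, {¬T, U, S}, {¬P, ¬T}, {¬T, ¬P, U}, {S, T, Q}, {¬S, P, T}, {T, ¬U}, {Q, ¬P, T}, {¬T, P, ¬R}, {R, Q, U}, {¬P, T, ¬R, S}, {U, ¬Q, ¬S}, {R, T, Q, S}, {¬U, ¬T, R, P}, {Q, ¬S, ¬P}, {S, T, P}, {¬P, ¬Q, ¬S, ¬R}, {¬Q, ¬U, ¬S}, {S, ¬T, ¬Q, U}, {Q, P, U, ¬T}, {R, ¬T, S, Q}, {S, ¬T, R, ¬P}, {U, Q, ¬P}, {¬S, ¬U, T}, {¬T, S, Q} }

P: True,  Q: True,  R: False,  S: False,  T: False,  U: False

Suppose P = True.
From the singleton clause (¬T), T = False.
From the singleton clause (¬U), U = False.
From the singleton clause (Q), Q = True.
From the singleton clause (¬S), S = False.
From the singleton clause (¬R), R = False.
Every clause now holds.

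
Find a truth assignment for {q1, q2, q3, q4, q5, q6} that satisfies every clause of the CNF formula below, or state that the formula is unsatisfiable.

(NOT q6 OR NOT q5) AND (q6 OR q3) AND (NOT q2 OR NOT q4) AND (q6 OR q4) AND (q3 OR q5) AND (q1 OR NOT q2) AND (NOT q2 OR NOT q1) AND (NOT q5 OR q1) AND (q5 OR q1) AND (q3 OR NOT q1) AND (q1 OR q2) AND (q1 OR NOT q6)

Try q6 = false.
The clause (q3) is unit, so q3 = true.
The clause (q4) is unit, so q4 = true.
The clause (NOT q2) is unit, so q2 = false.
The clause (q1) is unit, so q1 = true.
Every clause is now satisfied; q5 is unconstrained.

q1: true,  q2: false,  q3: true,  q4: true,  q5: false,  q6: false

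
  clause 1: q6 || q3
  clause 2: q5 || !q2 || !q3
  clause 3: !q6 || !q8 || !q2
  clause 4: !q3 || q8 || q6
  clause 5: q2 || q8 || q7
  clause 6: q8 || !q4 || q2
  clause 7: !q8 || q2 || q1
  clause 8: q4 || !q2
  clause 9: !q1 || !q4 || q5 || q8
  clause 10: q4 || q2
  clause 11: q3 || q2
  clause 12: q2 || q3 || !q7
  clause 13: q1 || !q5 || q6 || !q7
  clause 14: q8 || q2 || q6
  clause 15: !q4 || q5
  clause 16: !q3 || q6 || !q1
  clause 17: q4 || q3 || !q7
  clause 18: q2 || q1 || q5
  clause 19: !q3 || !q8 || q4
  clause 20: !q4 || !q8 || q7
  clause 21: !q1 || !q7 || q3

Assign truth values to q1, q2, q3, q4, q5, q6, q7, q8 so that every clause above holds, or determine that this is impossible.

q1: true, q2: false, q3: true, q4: true, q5: true, q6: true, q7: true, q8: true

Case q6 = true:
Case q8 = true:
The clause (!q2) is unit, so q2 = false.
The clause (q1) is unit, so q1 = true.
The clause (q4) is unit, so q4 = true.
The clause (q3) is unit, so q3 = true.
The clause (q5) is unit, so q5 = true.
The clause (q7) is unit, so q7 = true.
This assignment satisfies each clause.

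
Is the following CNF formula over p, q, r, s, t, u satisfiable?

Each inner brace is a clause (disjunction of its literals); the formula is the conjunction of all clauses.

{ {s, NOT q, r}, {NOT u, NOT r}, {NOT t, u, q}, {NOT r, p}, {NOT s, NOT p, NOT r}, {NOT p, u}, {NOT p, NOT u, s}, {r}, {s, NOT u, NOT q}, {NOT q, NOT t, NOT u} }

No

The clause (r) is unit, so r = true.
The clause (NOT u) is unit, so u = false.
The clause (p) is unit, so p = true.
Now (NOT p) is unsatisfied and unit — conflict.
No assignment satisfies every clause.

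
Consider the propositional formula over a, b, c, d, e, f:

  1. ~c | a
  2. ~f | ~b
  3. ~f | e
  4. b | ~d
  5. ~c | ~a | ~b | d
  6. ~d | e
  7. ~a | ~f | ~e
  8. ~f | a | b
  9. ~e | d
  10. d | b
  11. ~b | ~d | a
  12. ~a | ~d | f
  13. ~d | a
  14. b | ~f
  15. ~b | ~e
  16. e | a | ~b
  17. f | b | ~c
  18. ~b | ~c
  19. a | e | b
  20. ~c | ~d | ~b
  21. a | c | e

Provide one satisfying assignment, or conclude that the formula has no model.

a: 1,  b: 1,  c: 0,  d: 0,  e: 0,  f: 0

Suppose c = 0.
Suppose f = 0.
Suppose b = 1.
(~e) alone gives e = 0.
(~d) alone gives d = 0.
(a) alone gives a = 1.
Every clause now holds.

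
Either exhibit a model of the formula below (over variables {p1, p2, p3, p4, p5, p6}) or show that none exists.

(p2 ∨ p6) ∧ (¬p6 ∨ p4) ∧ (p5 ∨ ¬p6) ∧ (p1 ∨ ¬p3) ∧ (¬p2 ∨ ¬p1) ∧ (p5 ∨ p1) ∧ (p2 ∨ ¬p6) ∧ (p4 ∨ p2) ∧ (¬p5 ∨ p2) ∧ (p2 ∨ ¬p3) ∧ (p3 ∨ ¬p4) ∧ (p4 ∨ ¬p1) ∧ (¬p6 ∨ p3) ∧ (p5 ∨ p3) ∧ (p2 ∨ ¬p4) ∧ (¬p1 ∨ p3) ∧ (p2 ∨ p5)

p1 ↦ False,  p2 ↦ True,  p3 ↦ False,  p4 ↦ False,  p5 ↦ True,  p6 ↦ False

Try p2 = True.
(¬p1) alone gives p1 = False.
(¬p3) alone gives p3 = False.
(p5) alone gives p5 = True.
(¬p4) alone gives p4 = False.
(¬p6) alone gives p6 = False.
All clauses are satisfied.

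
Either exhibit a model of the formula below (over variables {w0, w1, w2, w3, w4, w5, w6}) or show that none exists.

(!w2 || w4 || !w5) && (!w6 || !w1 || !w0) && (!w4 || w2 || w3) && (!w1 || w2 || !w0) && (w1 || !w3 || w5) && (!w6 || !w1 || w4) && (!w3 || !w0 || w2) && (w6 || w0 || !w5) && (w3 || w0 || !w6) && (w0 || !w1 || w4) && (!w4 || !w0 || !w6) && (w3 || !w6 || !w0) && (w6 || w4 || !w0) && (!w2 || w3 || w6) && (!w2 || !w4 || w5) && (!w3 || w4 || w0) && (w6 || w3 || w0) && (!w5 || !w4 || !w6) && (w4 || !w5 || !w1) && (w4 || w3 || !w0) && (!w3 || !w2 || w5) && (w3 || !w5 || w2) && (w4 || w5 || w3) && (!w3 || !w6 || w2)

w0=true; w1=false; w2=true; w3=true; w4=true; w5=true; w6=false

Case w2 = true:
Case w4 = true:
Unit clause (w5) forces w5 = true.
Unit clause (!w6) forces w6 = false.
Unit clause (w0) forces w0 = true.
Unit clause (w3) forces w3 = true.
Every clause is now satisfied; w1 is unconstrained.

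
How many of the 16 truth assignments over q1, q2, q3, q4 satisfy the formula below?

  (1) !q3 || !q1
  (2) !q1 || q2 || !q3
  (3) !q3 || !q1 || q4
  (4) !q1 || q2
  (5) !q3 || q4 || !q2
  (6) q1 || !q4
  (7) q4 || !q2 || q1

4

There are 2^4 = 16 truth assignments over (q1, q2, q3, q4).
Check each against the 7 clauses (columns in the order q1, q2, q3, q4):
  F F F F  ✓ satisfies all
  F F F T  ✗ fails (q1 || !q4)
  F F T F  ✓ satisfies all
  F F T T  ✗ fails (q1 || !q4)
  F T F F  ✗ fails (q4 || !q2 || q1)
  F T F T  ✗ fails (q1 || !q4)
  F T T F  ✗ fails (!q3 || q4 || !q2)
  F T T T  ✗ fails (q1 || !q4)
  T F F F  ✗ fails (!q1 || q2)
  T F F T  ✗ fails (!q1 || q2)
  T F T F  ✗ fails (!q3 || !q1)
  T F T T  ✗ fails (!q3 || !q1)
  T T F F  ✓ satisfies all
  T T F T  ✓ satisfies all
  T T T F  ✗ fails (!q3 || !q1)
  T T T T  ✗ fails (!q3 || !q1)
4 of the 16 rows are models.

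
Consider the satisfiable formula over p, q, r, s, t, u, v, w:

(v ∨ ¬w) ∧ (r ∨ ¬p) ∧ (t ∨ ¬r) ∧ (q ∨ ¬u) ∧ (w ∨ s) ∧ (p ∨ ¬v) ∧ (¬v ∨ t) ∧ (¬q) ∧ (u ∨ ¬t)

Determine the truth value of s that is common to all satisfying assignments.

True

Suppose s = False.
The clause (w) is unit, so w = True.
The clause (v) is unit, so v = True.
The clause (p) is unit, so p = True.
The clause (r) is unit, so r = True.
The clause (t) is unit, so t = True.
The clause (¬q) is unit, so q = False.
The clause (¬u) is unit, so u = False.
But (u) is also a unit clause — contradiction.
So every satisfying assignment has s = True.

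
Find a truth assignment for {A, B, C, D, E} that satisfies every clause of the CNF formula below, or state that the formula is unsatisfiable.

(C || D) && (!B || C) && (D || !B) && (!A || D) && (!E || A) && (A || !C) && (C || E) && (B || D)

A=true, B=true, C=true, D=true, E=false

Try C = true.
From the singleton clause (A), A = true.
From the singleton clause (D), D = true.
All clauses hold; B, E can take either value.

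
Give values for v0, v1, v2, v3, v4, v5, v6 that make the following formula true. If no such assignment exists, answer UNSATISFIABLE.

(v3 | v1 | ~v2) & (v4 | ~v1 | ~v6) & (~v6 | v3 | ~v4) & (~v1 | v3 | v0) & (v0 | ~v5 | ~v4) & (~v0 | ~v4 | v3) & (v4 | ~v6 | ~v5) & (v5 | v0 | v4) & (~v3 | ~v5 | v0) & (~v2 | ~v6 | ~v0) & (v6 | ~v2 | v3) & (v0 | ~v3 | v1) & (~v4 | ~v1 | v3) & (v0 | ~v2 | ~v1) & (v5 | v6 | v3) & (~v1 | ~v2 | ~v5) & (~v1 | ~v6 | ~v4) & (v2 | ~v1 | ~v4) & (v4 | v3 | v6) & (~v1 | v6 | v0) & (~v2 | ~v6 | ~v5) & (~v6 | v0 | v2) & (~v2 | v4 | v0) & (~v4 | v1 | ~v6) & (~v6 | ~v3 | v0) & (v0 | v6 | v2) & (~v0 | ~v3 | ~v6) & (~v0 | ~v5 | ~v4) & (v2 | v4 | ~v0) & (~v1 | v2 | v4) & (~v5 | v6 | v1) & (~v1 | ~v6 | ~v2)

v0=1; v1=1; v2=1; v3=1; v4=0; v5=0; v6=0

Branch on v3: set v3 = 1.
Branch on v5: set v5 = 0.
Branch on v0: set v0 = 1.
(~v6) alone gives v6 = 0.
Branch on v2: set v2 = 1.
Every clause is now satisfied; v1, v4 are unconstrained.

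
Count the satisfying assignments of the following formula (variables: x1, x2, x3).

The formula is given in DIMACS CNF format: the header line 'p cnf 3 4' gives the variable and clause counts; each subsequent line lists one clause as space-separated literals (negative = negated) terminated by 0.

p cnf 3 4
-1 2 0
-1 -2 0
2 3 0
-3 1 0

1

There are 2^3 = 8 truth assignments over (x1, x2, x3).
Check each against the 4 clauses (columns in the order x1, x2, x3):
  F F F  ✗ fails (x2 ∨ x3)
  F F T  ✗ fails (¬x3 ∨ x1)
  F T F  ✓ satisfies all
  F T T  ✗ fails (¬x3 ∨ x1)
  T F F  ✗ fails (¬x1 ∨ x2)
  T F T  ✗ fails (¬x1 ∨ x2)
  T T F  ✗ fails (¬x1 ∨ ¬x2)
  T T T  ✗ fails (¬x1 ∨ ¬x2)
1 of the 8 rows is a model.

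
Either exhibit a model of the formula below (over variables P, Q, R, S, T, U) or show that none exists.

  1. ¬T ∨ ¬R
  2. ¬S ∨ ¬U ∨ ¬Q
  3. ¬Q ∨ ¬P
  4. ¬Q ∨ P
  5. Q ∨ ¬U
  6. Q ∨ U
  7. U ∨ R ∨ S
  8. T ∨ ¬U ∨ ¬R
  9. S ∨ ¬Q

Case T = False:
Case Q = False:
From the singleton clause (¬U), U = False.
That conflicts with the unit clause (U).
So Q must be the other value — set Q = True.
From the singleton clause (¬P), P = False.
That conflicts with the unit clause (P).
Neither Q = True nor Q = False works.
So T must be the other value — set T = True.
From the singleton clause (¬R), R = False.
Case Q = False:
From the singleton clause (¬U), U = False.
That conflicts with the unit clause (U).
So Q must be the other value — set Q = True.
From the singleton clause (¬P), P = False.
That conflicts with the unit clause (P).
Neither Q = True nor Q = False works.
Neither T = True nor T = False works.

UNSATISFIABLE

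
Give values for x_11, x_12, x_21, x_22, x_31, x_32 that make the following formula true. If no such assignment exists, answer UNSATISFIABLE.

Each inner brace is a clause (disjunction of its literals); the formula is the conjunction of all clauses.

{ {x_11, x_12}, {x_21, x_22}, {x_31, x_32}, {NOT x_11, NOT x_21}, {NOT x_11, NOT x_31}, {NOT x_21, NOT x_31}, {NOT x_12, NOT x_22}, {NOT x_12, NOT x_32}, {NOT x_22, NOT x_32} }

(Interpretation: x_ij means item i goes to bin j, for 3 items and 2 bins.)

UNSATISFIABLE

Try x_11 = true.
From the singleton clause (NOT x_21), x_21 = false.
From the singleton clause (x_22), x_22 = true.
From the singleton clause (NOT x_31), x_31 = false.
From the singleton clause (x_32), x_32 = true.
Now (NOT x_32) is unsatisfied and unit — conflict.
Backtrack on x_11: now try x_11 = false.
From the singleton clause (x_12), x_12 = true.
From the singleton clause (NOT x_22), x_22 = false.
From the singleton clause (x_21), x_21 = true.
From the singleton clause (NOT x_31), x_31 = false.
From the singleton clause (x_32), x_32 = true.
Now (NOT x_32) is unsatisfied and unit — conflict.
Both values of x_11 lead to a conflict.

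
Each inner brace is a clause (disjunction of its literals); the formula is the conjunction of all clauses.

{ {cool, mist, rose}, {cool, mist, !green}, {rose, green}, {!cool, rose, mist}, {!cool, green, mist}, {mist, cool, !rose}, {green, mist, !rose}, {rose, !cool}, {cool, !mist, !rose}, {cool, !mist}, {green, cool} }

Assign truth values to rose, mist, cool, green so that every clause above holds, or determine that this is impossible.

Case rose = true:
Case mist = true:
From the singleton clause (cool), cool = true.
Every clause is now satisfied; green is unconstrained.

rose=true, mist=true, cool=true, green=false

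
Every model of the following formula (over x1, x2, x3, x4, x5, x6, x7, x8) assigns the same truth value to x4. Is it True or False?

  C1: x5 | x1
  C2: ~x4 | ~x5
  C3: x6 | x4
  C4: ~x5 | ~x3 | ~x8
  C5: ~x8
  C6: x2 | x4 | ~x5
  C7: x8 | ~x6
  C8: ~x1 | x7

Suppose x4 = 0.
From the singleton clause (x6), x6 = 1.
From the singleton clause (~x8), x8 = 0.
Now (x8) is unsatisfied and unit — conflict.
So every satisfying assignment has x4 = True.

True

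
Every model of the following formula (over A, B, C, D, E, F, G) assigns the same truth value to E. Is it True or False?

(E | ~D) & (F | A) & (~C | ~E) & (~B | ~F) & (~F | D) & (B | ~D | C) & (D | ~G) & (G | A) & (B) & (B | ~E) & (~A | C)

False

Suppose E = 1.
(~C) alone gives C = 0.
(B) alone gives B = 1.
(~F) alone gives F = 0.
(A) alone gives A = 1.
But (~A) is also a unit clause — contradiction.
So every satisfying assignment has E = False.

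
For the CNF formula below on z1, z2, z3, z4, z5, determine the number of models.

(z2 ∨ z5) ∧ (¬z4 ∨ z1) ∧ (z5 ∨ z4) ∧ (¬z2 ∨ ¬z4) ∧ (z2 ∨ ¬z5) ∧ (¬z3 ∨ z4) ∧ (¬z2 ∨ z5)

There are 2^5 = 32 truth assignments over (z1, z2, z3, z4, z5).
Split on z4. With z4 = True, the clauses containing z4 are satisfied and ¬z4 drops from the rest; 0 of the 2^4 = 16 assignments to the other variables satisfy what remains.
With z4 = False, by the same count on the reduced clause set, 2 assignments work.
Total: 0 + 2 = 2.

2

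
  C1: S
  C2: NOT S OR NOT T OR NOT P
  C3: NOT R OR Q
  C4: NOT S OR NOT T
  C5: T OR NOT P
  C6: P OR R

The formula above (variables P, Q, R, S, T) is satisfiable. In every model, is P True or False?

Suppose P = true.
Unit clause (S) forces S = true.
Unit clause (NOT T) forces T = false.
Now (T) is unsatisfied and unit — conflict.
So every satisfying assignment has P = False.

False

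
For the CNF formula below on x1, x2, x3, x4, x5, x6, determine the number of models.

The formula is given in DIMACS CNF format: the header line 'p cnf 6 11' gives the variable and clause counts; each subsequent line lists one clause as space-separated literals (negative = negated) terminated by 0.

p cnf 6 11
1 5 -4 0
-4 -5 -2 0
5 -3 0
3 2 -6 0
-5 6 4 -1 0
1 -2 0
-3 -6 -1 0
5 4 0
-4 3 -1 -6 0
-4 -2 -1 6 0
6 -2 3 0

10

There are 2^6 = 64 truth assignments over (x1, x2, x3, x4, x5, x6).
Split on x5. With x5 = True, the clauses containing x5 are satisfied and ¬x5 drops from the rest; 9 of the 2^5 = 32 assignments to the other variables satisfy what remains.
With x5 = False, by the same count on the reduced clause set, 1 assignment works.
(One model: x1=F, x2=F, x3=F, x4=F, x5=T, x6=F.)
Total: 9 + 1 = 10.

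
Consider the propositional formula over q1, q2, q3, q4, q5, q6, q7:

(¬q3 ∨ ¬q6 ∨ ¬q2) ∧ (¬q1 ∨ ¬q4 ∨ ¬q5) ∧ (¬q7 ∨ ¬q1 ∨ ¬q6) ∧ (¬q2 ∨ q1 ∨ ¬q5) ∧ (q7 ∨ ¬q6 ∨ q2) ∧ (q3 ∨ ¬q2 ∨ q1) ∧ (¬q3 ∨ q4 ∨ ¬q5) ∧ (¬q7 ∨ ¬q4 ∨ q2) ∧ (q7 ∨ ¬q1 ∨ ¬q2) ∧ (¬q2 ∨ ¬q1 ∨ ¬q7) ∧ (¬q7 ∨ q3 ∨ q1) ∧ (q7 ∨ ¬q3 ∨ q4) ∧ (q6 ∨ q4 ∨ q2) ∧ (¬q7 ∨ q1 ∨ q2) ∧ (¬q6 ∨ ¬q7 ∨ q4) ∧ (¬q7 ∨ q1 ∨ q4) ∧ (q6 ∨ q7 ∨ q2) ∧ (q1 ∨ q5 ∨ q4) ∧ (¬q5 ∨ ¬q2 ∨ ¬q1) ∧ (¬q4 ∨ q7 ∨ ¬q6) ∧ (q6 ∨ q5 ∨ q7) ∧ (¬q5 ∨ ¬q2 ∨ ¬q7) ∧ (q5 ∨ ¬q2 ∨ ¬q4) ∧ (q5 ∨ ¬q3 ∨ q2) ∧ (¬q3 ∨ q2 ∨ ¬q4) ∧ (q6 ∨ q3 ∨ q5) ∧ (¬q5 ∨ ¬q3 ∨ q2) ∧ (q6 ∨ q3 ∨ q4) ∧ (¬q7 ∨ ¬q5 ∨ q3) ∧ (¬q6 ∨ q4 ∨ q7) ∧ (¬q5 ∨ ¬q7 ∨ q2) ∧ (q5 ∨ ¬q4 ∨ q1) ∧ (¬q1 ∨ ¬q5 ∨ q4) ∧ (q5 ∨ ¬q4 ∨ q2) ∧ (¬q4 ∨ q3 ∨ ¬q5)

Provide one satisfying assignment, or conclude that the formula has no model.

UNSATISFIABLE

Case q3 = False:
Case q2 = False:
Case q7 = True:
Unit clause (¬q4) forces q4 = False.
Unit clause (q1) forces q1 = True.
Unit clause (¬q6) forces q6 = False.
But (q6) is also a unit clause — contradiction.
So q7 must be the other value — set q7 = False.
Unit clause (¬q6) forces q6 = False.
But (q6) is also a unit clause — contradiction.
Either choice for q7 ends in contradiction.
So q2 must be the other value — set q2 = True.
Unit clause (q1) forces q1 = True.
Unit clause (q7) forces q7 = True.
But (¬q7) is also a unit clause — contradiction.
Either choice for q2 ends in contradiction.
So q3 must be the other value — set q3 = True.
Case q6 = False:
Case q4 = True:
Unit clause (q2) forces q2 = True.
Unit clause (q5) forces q5 = True.
Unit clause (¬q1) forces q1 = False.
But (q1) is also a unit clause — contradiction.
So q4 must be the other value — set q4 = False.
Unit clause (¬q5) forces q5 = False.
Unit clause (q7) forces q7 = True.
Unit clause (q2) forces q2 = True.
Unit clause (¬q1) forces q1 = False.
But (q1) is also a unit clause — contradiction.
Either choice for q4 ends in contradiction.
So q6 must be the other value — set q6 = True.
Unit clause (¬q2) forces q2 = False.
Unit clause (q7) forces q7 = True.
Unit clause (¬q1) forces q1 = False.
But (q1) is also a unit clause — contradiction.
Either choice for q6 ends in contradiction.
Either choice for q3 ends in contradiction.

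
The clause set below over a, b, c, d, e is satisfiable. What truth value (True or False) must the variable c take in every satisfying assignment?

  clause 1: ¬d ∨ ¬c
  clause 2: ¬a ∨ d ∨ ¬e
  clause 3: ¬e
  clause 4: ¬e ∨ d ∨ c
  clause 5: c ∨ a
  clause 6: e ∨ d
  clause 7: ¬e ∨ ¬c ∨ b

False

Suppose c = True.
From the singleton clause (¬d), d = False.
From the singleton clause (¬e), e = False.
But (e) is also a unit clause — contradiction.
So every satisfying assignment has c = False.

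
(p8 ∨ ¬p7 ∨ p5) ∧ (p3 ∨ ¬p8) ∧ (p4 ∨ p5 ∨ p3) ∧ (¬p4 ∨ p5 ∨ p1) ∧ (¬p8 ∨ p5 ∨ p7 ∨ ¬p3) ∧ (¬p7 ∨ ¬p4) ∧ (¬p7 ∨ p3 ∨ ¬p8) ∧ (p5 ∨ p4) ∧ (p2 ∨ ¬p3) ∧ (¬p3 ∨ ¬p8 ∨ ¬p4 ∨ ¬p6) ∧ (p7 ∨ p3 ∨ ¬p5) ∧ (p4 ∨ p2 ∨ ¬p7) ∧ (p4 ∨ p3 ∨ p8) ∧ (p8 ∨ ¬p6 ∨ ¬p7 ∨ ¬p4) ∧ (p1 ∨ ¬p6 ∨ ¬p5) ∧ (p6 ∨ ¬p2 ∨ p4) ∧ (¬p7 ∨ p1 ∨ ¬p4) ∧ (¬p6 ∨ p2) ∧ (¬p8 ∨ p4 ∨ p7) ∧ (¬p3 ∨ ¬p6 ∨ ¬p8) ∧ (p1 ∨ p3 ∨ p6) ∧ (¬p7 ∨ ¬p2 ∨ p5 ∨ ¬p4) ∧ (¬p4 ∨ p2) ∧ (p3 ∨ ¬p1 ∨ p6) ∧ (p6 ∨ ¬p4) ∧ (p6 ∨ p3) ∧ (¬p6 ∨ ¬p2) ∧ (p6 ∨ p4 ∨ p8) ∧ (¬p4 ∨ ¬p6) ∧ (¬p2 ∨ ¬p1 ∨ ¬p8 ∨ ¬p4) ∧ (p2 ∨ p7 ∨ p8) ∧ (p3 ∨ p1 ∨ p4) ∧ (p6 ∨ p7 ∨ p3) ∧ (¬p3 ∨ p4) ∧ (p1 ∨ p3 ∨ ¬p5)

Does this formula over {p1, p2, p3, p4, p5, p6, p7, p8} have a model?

Unsatisfiable

Suppose p3 = True.
Unit clause (p2) forces p2 = True.
Unit clause (¬p6) forces p6 = False.
Unit clause (p4) forces p4 = True.
But (¬p4) is also a unit clause — contradiction.
Backtrack on p3: now try p3 = False.
Unit clause (¬p8) forces p8 = False.
Unit clause (p4) forces p4 = True.
Unit clause (¬p7) forces p7 = False.
Unit clause (¬p5) forces p5 = False.
Unit clause (p1) forces p1 = True.
Unit clause (p2) forces p2 = True.
Unit clause (p6) forces p6 = True.
But (¬p6) is also a unit clause — contradiction.
Either choice for p3 ends in contradiction.
No assignment satisfies every clause.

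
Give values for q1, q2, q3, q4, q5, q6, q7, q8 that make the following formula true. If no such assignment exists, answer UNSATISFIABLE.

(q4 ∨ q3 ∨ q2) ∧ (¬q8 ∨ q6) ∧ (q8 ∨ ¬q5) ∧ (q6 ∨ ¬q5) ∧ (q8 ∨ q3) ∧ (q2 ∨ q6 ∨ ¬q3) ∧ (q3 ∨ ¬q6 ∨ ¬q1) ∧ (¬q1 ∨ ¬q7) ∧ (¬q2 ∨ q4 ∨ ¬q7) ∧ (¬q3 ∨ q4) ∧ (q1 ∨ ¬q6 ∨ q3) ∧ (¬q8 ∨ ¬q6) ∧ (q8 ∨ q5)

Suppose q8 = False.
(¬q5) alone gives q5 = False.
But (q5) is also a unit clause — contradiction.
So q8 must be the other value — set q8 = True.
(q6) alone gives q6 = True.
But (¬q6) is also a unit clause — contradiction.
Neither q8 = True nor q8 = False works.

UNSATISFIABLE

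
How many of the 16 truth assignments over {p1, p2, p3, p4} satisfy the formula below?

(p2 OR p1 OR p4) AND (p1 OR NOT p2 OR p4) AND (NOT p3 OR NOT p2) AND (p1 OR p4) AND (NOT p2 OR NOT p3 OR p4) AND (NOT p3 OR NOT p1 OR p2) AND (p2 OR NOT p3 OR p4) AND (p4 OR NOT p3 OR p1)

7

There are 2^4 = 16 truth assignments over (p1, p2, p3, p4).
Check each against the 8 clauses (columns in the order p1, p2, p3, p4):
  F F F F  ✗ fails (p2 OR p1 OR p4)
  F F F T  ✓ satisfies all
  F F T F  ✗ fails (p2 OR p1 OR p4)
  F F T T  ✓ satisfies all
  F T F F  ✗ fails (p1 OR NOT p2 OR p4)
  F T F T  ✓ satisfies all
  F T T F  ✗ fails (p1 OR NOT p2 OR p4)
  F T T T  ✗ fails (NOT p3 OR NOT p2)
  T F F F  ✓ satisfies all
  T F F T  ✓ satisfies all
  T F T F  ✗ fails (NOT p3 OR NOT p1 OR p2)
  T F T T  ✗ fails (NOT p3 OR NOT p1 OR p2)
  T T F F  ✓ satisfies all
  T T F T  ✓ satisfies all
  T T T F  ✗ fails (NOT p3 OR NOT p2)
  T T T T  ✗ fails (NOT p3 OR NOT p2)
7 of the 16 rows are models.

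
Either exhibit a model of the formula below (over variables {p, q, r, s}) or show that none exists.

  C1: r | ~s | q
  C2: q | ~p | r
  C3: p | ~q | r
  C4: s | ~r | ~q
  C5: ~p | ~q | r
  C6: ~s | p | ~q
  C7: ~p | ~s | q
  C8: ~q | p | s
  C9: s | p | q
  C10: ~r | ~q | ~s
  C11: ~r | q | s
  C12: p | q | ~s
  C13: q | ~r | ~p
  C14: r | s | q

UNSATISFIABLE

Try r = 1.
Try s = 1.
The clause (~q) is unit, so q = 0.
The clause (~p) is unit, so p = 0.
Now (p) is unsatisfied and unit — conflict.
Undo s and try s = 0.
The clause (~q) is unit, so q = 0.
Now (q) is unsatisfied and unit — conflict.
Both values of s lead to a conflict.
Undo r and try r = 0.
Try s = 0.
The clause (q) is unit, so q = 1.
The clause (p) is unit, so p = 1.
Now (~p) is unsatisfied and unit — conflict.
Undo s and try s = 1.
The clause (q) is unit, so q = 1.
The clause (p) is unit, so p = 1.
Now (~p) is unsatisfied and unit — conflict.
Both values of s lead to a conflict.
Both values of r lead to a conflict.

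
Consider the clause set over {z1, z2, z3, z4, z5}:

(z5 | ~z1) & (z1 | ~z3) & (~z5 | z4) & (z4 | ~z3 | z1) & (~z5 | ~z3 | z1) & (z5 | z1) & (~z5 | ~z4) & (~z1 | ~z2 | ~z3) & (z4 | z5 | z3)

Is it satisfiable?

Case z5 = 1:
(z4) alone gives z4 = 1.
But (~z4) is also a unit clause — contradiction.
So z5 must be the other value — set z5 = 0.
(~z1) alone gives z1 = 0.
But (z1) is also a unit clause — contradiction.
Neither z5 = 1 nor z5 = 0 works.
No assignment satisfies every clause.

Unsatisfiable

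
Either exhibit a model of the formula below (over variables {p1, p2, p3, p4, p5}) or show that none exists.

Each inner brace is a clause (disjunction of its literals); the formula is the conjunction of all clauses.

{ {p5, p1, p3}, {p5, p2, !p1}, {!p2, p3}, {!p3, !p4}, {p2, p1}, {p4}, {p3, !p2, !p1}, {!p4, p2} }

UNSATISFIABLE

The clause (p4) is unit, so p4 = true.
The clause (!p3) is unit, so p3 = false.
The clause (!p2) is unit, so p2 = false.
That conflicts with the unit clause (p2).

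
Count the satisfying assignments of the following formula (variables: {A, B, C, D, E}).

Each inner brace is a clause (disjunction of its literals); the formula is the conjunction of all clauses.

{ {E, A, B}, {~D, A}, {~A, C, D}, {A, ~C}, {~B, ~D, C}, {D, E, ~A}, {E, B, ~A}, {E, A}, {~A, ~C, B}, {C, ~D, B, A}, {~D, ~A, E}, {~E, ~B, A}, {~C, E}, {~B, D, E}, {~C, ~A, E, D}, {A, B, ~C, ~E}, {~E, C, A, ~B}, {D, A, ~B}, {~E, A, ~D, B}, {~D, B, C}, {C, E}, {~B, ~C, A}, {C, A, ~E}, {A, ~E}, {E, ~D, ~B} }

2

There are 2^5 = 32 truth assignments over (A, B, C, D, E).
Split on E. With E = 1, the clauses containing E are satisfied and ~E drops from the rest; 2 of the 2^4 = 16 assignments to the other variables satisfy what remains.
With E = 0, by the same count on the reduced clause set, 0 assignments work.
Total: 2 + 0 = 2.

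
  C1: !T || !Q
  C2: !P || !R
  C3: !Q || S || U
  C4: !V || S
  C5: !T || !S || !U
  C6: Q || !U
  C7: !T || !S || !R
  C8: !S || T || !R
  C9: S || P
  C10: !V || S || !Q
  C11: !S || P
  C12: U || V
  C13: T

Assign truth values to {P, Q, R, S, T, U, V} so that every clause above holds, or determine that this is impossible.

From the singleton clause (T), T = true.
From the singleton clause (!Q), Q = false.
From the singleton clause (!U), U = false.
From the singleton clause (V), V = true.
From the singleton clause (S), S = true.
From the singleton clause (!R), R = false.
From the singleton clause (P), P = true.
All clauses are satisfied.

P ↦ true,  Q ↦ false,  R ↦ false,  S ↦ true,  T ↦ true,  U ↦ false,  V ↦ true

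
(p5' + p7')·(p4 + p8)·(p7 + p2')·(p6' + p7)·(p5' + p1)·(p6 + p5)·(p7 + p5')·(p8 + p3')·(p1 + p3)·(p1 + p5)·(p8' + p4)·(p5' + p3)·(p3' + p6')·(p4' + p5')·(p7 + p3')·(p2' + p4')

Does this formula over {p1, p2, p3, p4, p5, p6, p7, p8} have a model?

Branch on p5: set p5 = 0.
Unit clause (p6) forces p6 = 1.
Unit clause (p7) forces p7 = 1.
Unit clause (p1) forces p1 = 1.
Unit clause (p3') forces p3 = 0.
Branch on p4: set p4 = 1.
Unit clause (p2') forces p2 = 0.
All clauses hold; p8 can take either value.
A satisfying assignment: p1=1,  p2=0,  p3=0,  p4=1,  p5=0,  p6=1,  p7=1,  p8=1.

Yes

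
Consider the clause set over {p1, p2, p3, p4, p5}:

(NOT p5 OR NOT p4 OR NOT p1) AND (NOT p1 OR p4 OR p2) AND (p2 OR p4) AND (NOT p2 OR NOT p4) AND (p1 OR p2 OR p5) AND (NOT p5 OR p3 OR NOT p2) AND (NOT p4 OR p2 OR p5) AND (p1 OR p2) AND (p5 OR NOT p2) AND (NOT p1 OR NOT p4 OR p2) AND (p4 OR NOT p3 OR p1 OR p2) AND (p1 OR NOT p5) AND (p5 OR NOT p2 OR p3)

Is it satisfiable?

Suppose p2 = true.
From the singleton clause (NOT p4), p4 = false.
From the singleton clause (p5), p5 = true.
From the singleton clause (p3), p3 = true.
From the singleton clause (p1), p1 = true.
Every clause now holds.
A satisfying assignment: p1=true; p2=true; p3=true; p4=false; p5=true.

Satisfiable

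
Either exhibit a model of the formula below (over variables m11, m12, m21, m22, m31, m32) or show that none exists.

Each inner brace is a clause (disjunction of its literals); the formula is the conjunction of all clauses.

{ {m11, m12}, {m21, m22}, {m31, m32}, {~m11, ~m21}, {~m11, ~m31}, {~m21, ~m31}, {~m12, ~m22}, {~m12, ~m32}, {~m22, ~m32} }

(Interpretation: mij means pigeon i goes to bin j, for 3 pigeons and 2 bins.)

Case m11 = 1:
Unit clause (~m21) forces m21 = 0.
Unit clause (m22) forces m22 = 1.
Unit clause (~m31) forces m31 = 0.
Unit clause (m32) forces m32 = 1.
That conflicts with the unit clause (~m32).
That branch fails; take m11 = 0 instead.
Unit clause (m12) forces m12 = 1.
Unit clause (~m22) forces m22 = 0.
Unit clause (m21) forces m21 = 1.
Unit clause (~m31) forces m31 = 0.
Unit clause (m32) forces m32 = 1.
That conflicts with the unit clause (~m32).
Both values of m11 lead to a conflict.

UNSATISFIABLE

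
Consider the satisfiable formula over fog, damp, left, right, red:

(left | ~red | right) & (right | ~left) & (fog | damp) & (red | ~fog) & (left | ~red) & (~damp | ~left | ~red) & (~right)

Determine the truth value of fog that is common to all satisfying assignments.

Suppose fog = 1.
(red) alone gives red = 1.
(left) alone gives left = 1.
(right) alone gives right = 1.
But (~right) is also a unit clause — contradiction.
So every satisfying assignment has fog = False.

False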